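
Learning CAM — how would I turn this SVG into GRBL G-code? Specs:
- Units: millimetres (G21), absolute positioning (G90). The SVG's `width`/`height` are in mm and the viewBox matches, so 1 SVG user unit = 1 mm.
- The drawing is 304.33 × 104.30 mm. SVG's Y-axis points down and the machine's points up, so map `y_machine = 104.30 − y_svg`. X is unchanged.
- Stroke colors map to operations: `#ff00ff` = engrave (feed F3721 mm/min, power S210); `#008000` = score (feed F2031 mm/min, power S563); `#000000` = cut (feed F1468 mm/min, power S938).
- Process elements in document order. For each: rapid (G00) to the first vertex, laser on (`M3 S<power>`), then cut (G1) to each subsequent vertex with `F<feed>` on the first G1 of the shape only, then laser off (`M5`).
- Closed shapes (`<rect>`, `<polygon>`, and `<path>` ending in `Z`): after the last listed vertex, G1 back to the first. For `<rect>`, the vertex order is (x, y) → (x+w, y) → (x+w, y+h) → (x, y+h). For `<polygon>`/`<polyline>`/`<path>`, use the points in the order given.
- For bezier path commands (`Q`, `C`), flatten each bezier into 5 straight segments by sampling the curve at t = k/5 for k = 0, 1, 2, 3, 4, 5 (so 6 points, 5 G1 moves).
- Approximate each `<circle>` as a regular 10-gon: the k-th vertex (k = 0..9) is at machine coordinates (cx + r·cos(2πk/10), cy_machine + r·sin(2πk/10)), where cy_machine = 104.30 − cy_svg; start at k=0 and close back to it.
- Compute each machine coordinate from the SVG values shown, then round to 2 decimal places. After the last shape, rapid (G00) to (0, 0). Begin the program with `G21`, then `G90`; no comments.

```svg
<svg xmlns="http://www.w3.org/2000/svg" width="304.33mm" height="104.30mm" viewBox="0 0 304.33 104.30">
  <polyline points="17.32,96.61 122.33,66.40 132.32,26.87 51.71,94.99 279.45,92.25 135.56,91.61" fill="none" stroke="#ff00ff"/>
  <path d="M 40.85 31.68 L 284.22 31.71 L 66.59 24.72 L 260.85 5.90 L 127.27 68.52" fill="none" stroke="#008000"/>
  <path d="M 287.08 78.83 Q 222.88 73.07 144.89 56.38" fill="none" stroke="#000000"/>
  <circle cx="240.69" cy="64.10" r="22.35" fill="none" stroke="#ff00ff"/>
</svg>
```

viewBox `0 0 304.33 104.30` with mm width/height → 1 unit = 1 mm. Flip: y_m = 104.30 − y_svg.

**Shape 1** — `<polyline>` open polyline, stroke `#ff00ff` → engrave (S210, F3721). Machine vertices: (17.32,7.69) → (122.33,37.90) → (132.32,77.43) → (51.71,9.31) → (279.45,12.05) → (135.56,12.69). Open path.

**Shape 2** — `<path>` open polyline, stroke `#008000` → score (S563, F2031). Machine vertices: (40.85,72.62) → (284.22,72.59) → (66.59,79.58) → (260.85,98.40) → (127.27,35.78). Open path.

**Shape 3** — `<path>` quadratic bezier, stroke `#000000` → cut (S938, F1468). Control points (SVG): P0=(287.08,78.83), P1=(222.88,73.07), P2=(144.89,56.38); sampled at t=k/5. Machine vertices: (287.08,25.47) → (260.85,28.21) → (233.51,31.83) → (205.08,36.32) → (175.53,41.68) → (144.89,47.92). Open path.

**Shape 4** — `<circle>` circle, stroke `#ff00ff` → engrave (S210, F3721). Machine vertices: (263.04,40.20) → (258.77,53.34) → (247.60,61.46) → (233.78,61.46) → (222.61,53.34) → (218.34,40.20) → (222.61,27.06) → (233.78,18.94) → (247.60,18.94) → (258.77,27.06) → (263.04,40.20). Closed: final G1 returns to the first vertex.

G21
G90
G00 X17.32 Y7.69
M3 S210
G1 X122.33 Y37.90 F3721
G1 X132.32 Y77.43
G1 X51.71 Y9.31
G1 X279.45 Y12.05
G1 X135.56 Y12.69
M5
G00 X40.85 Y72.62
M3 S563
G1 X284.22 Y72.59 F2031
G1 X66.59 Y79.58
G1 X260.85 Y98.40
G1 X127.27 Y35.78
M5
G00 X287.08 Y25.47
M3 S938
G1 X260.85 Y28.21 F1468
G1 X233.51 Y31.83
G1 X205.08 Y36.32
G1 X175.53 Y41.68
G1 X144.89 Y47.92
M5
G00 X263.04 Y40.20
M3 S210
G1 X258.77 Y53.34 F3721
G1 X247.60 Y61.46
G1 X233.78 Y61.46
G1 X222.61 Y53.34
G1 X218.34 Y40.20
G1 X222.61 Y27.06
G1 X233.78 Y18.94
G1 X247.60 Y18.94
G1 X258.77 Y27.06
G1 X263.04 Y40.20
M5
G00 X0.00 Y0.00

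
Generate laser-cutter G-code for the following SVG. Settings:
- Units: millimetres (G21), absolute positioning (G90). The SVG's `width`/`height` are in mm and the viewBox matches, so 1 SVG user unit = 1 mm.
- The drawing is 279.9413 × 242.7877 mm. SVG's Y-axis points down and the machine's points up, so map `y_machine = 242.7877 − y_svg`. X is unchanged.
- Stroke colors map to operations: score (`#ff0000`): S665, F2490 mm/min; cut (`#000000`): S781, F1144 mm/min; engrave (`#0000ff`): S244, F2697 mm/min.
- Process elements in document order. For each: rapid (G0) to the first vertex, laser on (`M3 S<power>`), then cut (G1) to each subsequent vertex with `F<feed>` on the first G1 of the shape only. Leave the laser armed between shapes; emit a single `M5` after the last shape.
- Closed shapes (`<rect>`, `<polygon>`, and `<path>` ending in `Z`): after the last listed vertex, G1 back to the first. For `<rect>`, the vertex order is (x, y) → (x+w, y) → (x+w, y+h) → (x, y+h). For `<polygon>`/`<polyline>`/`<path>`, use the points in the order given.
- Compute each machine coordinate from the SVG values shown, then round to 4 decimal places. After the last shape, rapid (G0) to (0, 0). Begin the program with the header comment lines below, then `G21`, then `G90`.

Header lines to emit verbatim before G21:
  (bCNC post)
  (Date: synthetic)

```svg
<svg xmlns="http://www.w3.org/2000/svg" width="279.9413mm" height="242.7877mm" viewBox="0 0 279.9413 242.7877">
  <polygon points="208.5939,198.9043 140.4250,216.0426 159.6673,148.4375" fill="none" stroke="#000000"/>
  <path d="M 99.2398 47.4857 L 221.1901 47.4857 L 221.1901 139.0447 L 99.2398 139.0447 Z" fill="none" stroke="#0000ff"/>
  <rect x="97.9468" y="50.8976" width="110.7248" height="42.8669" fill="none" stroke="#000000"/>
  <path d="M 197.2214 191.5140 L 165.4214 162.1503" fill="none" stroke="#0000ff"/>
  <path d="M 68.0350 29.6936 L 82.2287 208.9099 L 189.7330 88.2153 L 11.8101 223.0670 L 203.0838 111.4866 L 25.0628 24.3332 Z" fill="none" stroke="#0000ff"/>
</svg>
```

Since the viewBox matches the mm dimensions, user units are millimetres directly. The only transform is the Y-flip y_m = 242.7877 − y_svg.

Shape 1 is a regular polygon drawn with `<polygon>`. Its stroke #000000 means cut at S781, F1144. After flipping Y the toolpath is (208.5939,43.8834) → (140.4250,26.7451) → (159.6673,94.3502) → (208.5939,43.8834), returning to the start.

Shape 2 is a rectangle drawn with `<path>`. Its stroke #0000ff means engrave at S244, F2697. After flipping Y the toolpath is (99.2398,195.3020) → (221.1901,195.3020) → (221.1901,103.7430) → (99.2398,103.7430) → (99.2398,195.3020), returning to the start.

Shape 3 is a rectangle drawn with `<rect>`. Its stroke #000000 means cut at S781, F1144. After flipping Y the toolpath is (97.9468,191.8901) → (208.6716,191.8901) → (208.6716,149.0232) → (97.9468,149.0232) → (97.9468,191.8901), returning to the start.

Shape 4 is a line segment drawn with `<path>`. Its stroke #0000ff means engrave at S244, F2697. After flipping Y the toolpath is (197.2214,51.2737) → (165.4214,80.6374).

Shape 5 is a closed polygon drawn with `<path>`. Its stroke #0000ff means engrave at S244, F2697. After flipping Y the toolpath is (68.0350,213.0941) → (82.2287,33.8778) → (189.7330,154.5724) → (11.8101,19.7207) → (203.0838,131.3011) → (25.0628,218.4545) → (68.0350,213.0941), returning to the start.

(bCNC post)
(Date: synthetic)
G21
G90
G0 X208.5939 Y43.8834
M3 S781
G1 X140.4250 Y26.7451 F1144
G1 X159.6673 Y94.3502
G1 X208.5939 Y43.8834
G0 X99.2398 Y195.3020
M3 S244
G1 X221.1901 Y195.3020 F2697
G1 X221.1901 Y103.7430
G1 X99.2398 Y103.7430
G1 X99.2398 Y195.3020
G0 X97.9468 Y191.8901
M3 S781
G1 X208.6716 Y191.8901 F1144
G1 X208.6716 Y149.0232
G1 X97.9468 Y149.0232
G1 X97.9468 Y191.8901
G0 X197.2214 Y51.2737
M3 S244
G1 X165.4214 Y80.6374 F2697
G0 X68.0350 Y213.0941
M3 S244
G1 X82.2287 Y33.8778 F2697
G1 X189.7330 Y154.5724
G1 X11.8101 Y19.7207
G1 X203.0838 Y131.3011
G1 X25.0628 Y218.4545
G1 X68.0350 Y213.0941
M5
G0 X0.0000 Y0.0000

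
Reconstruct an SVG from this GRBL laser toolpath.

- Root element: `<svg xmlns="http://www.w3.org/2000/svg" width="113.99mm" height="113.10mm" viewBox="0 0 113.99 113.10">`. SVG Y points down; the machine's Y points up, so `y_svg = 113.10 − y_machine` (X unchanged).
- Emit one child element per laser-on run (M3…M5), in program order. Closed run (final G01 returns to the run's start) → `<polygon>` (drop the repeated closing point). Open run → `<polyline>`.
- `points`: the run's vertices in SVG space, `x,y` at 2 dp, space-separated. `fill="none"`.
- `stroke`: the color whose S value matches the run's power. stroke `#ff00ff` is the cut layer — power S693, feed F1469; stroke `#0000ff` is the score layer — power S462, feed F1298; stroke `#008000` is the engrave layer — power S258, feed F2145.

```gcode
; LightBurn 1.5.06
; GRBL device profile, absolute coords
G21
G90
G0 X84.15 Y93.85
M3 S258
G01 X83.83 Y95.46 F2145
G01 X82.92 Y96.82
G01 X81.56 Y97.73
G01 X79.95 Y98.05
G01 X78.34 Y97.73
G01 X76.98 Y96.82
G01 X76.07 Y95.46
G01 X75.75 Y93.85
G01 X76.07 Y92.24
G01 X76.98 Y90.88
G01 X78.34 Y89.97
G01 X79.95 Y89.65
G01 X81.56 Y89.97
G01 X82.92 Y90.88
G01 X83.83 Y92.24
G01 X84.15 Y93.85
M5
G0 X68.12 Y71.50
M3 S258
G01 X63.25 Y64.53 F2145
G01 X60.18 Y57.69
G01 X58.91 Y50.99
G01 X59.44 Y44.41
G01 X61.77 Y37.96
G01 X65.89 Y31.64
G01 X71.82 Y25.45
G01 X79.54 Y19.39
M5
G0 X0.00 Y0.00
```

y_svg = 113.10 − y_m. Every run uses S258, so all elements get stroke `#008000` (engrave).

[1] closed run; points: 84.15,19.25 83.83,17.64 82.92,16.28 81.56,15.37 79.95,15.05 78.34,15.37 76.98,16.28 76.07,17.64 75.75,19.25 76.07,20.86 76.98,22.22 78.34,23.13 79.95,23.45 81.56,23.13 82.92,22.22 83.83,20.86

[2] open run; points: 68.12,41.60 63.25,48.57 60.18,55.41 58.91,62.11 59.44,68.69 61.77,75.14 65.89,81.46 71.82,87.65 79.54,93.71

<svg xmlns="http://www.w3.org/2000/svg" width="113.99mm" height="113.10mm" viewBox="0 0 113.99 113.10">
  <polygon points="84.15,19.25 83.83,17.64 82.92,16.28 81.56,15.37 79.95,15.05 78.34,15.37 76.98,16.28 76.07,17.64 75.75,19.25 76.07,20.86 76.98,22.22 78.34,23.13 79.95,23.45 81.56,23.13 82.92,22.22 83.83,20.86" fill="none" stroke="#008000"/>
  <polyline points="68.12,41.60 63.25,48.57 60.18,55.41 58.91,62.11 59.44,68.69 61.77,75.14 65.89,81.46 71.82,87.65 79.54,93.71" fill="none" stroke="#008000"/>
</svg>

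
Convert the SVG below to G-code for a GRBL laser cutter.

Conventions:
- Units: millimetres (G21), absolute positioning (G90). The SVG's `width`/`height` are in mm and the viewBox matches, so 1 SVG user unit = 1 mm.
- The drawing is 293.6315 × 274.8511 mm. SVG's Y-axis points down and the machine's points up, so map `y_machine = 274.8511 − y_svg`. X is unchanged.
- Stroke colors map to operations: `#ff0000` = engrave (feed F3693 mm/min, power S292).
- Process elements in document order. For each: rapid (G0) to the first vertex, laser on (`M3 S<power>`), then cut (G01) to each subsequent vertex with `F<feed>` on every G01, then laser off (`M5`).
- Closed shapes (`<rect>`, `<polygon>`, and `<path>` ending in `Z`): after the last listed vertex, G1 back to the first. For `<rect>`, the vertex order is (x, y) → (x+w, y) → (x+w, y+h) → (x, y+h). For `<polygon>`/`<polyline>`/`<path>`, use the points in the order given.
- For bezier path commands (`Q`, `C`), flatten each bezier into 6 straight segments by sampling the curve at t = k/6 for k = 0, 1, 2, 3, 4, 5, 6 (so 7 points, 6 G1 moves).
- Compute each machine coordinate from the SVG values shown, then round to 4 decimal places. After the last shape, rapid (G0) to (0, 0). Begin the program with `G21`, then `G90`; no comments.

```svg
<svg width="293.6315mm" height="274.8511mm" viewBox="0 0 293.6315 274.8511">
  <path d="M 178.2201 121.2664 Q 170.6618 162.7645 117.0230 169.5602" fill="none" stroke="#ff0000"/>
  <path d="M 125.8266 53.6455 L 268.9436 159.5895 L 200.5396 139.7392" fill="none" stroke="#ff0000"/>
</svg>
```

1 u = 1 mm; y_m = 274.8511 − y.

[1] `<path>` quadratic bezier, #ff0000→engrave S292 F3693: (178.2201,153.5847) → (174.4207,140.7160) → (168.0612,129.7751) → (159.1417,120.7622) → (147.6621,113.6772) → (133.6226,108.5201) → (117.0230,105.2909)

[2] `<path>` open polyline, #ff0000→engrave S292 F3693: (125.8266,221.2056) → (268.9436,115.2616) → (200.5396,135.1119)

G21
G90
G0 X178.2201 Y153.5847
M3 S292
G01 X174.4207 Y140.7160 F3693
G01 X168.0612 Y129.7751 F3693
G01 X159.1417 Y120.7622 F3693
G01 X147.6621 Y113.6772 F3693
G01 X133.6226 Y108.5201 F3693
G01 X117.0230 Y105.2909 F3693
M5
G0 X125.8266 Y221.2056
M3 S292
G01 X268.9436 Y115.2616 F3693
G01 X200.5396 Y135.1119 F3693
M5
G0 X0.0000 Y0.0000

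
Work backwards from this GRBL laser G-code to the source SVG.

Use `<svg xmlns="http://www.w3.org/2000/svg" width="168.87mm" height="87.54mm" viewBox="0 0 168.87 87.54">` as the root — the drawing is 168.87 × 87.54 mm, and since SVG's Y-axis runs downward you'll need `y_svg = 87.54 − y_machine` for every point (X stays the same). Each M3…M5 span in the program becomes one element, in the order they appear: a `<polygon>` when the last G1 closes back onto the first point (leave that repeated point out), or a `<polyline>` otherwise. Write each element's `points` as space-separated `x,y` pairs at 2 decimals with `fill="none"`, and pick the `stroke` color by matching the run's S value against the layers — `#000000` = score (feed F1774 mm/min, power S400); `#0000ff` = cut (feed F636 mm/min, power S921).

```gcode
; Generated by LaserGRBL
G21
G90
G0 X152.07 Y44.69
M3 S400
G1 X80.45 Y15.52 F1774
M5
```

<svg xmlns="http://www.w3.org/2000/svg" width="168.87mm" height="87.54mm" viewBox="0 0 168.87 87.54">
  <polyline points="152.07,42.85 80.45,72.02" fill="none" stroke="#000000"/>
</svg>

y_svg = 87.54 − y_m. Every run uses S400, so all elements get stroke `#000000` (score).

[1] open run; points: 152.07,42.85 80.45,72.02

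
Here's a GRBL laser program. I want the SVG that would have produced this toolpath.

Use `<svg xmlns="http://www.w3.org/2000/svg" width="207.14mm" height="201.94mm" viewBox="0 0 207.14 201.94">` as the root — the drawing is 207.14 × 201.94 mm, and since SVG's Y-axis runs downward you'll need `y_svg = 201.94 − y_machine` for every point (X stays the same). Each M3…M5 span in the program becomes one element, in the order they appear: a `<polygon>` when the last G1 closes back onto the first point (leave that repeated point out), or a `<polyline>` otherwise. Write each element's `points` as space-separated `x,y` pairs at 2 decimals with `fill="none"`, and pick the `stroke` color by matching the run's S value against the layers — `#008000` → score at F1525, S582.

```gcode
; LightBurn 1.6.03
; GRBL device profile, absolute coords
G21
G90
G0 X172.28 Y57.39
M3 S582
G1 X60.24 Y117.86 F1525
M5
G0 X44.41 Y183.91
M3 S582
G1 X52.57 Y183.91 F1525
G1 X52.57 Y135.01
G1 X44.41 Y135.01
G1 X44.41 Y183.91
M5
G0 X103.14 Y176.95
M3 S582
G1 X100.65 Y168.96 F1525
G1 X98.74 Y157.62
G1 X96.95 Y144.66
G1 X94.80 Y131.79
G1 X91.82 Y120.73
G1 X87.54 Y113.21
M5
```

<svg xmlns="http://www.w3.org/2000/svg" width="207.14mm" height="201.94mm" viewBox="0 0 207.14 201.94">
  <polyline points="172.28,144.55 60.24,84.08" fill="none" stroke="#008000"/>
  <polygon points="44.41,18.03 52.57,18.03 52.57,66.93 44.41,66.93" fill="none" stroke="#008000"/>
  <polyline points="103.14,24.99 100.65,32.98 98.74,44.32 96.95,57.28 94.80,70.15 91.82,81.21 87.54,88.73" fill="none" stroke="#008000"/>
</svg>

y_svg = 201.94 − y_m. Every run uses S582, so all elements get stroke `#008000` (score).

[1] open run; points: 172.28,144.55 60.24,84.08

[2] closed run; points: 44.41,18.03 52.57,18.03 52.57,66.93 44.41,66.93

[3] open run; points: 103.14,24.99 100.65,32.98 98.74,44.32 96.95,57.28 94.80,70.15 91.82,81.21 87.54,88.73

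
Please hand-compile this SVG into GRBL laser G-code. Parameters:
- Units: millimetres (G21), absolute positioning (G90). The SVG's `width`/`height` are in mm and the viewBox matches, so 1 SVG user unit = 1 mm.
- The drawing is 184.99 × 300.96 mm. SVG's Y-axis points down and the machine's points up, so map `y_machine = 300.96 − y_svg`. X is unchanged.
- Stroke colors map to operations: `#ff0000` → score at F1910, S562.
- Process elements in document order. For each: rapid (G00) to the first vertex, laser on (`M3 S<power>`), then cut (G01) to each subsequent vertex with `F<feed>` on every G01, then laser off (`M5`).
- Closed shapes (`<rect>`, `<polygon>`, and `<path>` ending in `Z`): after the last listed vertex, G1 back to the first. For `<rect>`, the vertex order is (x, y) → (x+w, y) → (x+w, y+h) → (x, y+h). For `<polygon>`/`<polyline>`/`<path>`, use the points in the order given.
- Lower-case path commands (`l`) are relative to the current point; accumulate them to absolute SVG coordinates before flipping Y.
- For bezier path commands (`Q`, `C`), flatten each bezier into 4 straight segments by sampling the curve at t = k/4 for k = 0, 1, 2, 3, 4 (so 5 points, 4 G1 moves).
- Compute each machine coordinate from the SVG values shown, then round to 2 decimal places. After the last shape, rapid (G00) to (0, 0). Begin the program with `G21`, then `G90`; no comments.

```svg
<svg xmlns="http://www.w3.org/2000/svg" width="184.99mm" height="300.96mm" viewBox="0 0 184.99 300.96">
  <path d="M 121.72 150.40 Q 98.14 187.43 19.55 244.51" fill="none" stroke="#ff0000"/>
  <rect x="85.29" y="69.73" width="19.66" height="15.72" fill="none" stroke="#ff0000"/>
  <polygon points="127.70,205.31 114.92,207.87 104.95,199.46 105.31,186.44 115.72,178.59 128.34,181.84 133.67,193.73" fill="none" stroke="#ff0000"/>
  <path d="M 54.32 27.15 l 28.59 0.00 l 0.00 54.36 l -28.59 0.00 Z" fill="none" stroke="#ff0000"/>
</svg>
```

G21
G90
G00 X121.72 Y150.56
M3 S562
G01 X106.49 Y130.79 F1910
G01 X84.39 Y108.52 F1910
G01 X55.41 Y83.74 F1910
G01 X19.55 Y56.45 F1910
M5
G00 X85.29 Y231.23
M3 S562
G01 X104.95 Y231.23 F1910
G01 X104.95 Y215.51 F1910
G01 X85.29 Y215.51 F1910
G01 X85.29 Y231.23 F1910
M5
G00 X127.70 Y95.65
M3 S562
G01 X114.92 Y93.09 F1910
G01 X104.95 Y101.50 F1910
G01 X105.31 Y114.52 F1910
G01 X115.72 Y122.37 F1910
G01 X128.34 Y119.12 F1910
G01 X133.67 Y107.23 F1910
G01 X127.70 Y95.65 F1910
M5
G00 X54.32 Y273.81
M3 S562
G01 X82.91 Y273.81 F1910
G01 X82.91 Y219.45 F1910
G01 X54.32 Y219.45 F1910
G01 X54.32 Y273.81 F1910
M5
G00 X0.00 Y0.00

1 u = 1 mm; y_m = 300.96 − y.

[1] `<path>` quadratic bezier, #ff0000→score S562 F1910: (121.72,150.56) → (106.49,130.79) → (84.39,108.52) → (55.41,83.74) → (19.55,56.45)

[2] `<rect>` rectangle, #ff0000→score S562 F1910: (85.29,231.23) → (104.95,231.23) → (104.95,215.51) → (85.29,215.51) → (85.29,231.23) (closed)

[3] `<polygon>` regular polygon, #ff0000→score S562 F1910: (127.70,95.65) → (114.92,93.09) → (104.95,101.50) → (105.31,114.52) → (115.72,122.37) → (128.34,119.12) → (133.67,107.23) → (127.70,95.65) (closed)

[4] `<path>` rectangle, #ff0000→score S562 F1910: (54.32,273.81) → (82.91,273.81) → (82.91,219.45) → (54.32,219.45) → (54.32,273.81) (closed)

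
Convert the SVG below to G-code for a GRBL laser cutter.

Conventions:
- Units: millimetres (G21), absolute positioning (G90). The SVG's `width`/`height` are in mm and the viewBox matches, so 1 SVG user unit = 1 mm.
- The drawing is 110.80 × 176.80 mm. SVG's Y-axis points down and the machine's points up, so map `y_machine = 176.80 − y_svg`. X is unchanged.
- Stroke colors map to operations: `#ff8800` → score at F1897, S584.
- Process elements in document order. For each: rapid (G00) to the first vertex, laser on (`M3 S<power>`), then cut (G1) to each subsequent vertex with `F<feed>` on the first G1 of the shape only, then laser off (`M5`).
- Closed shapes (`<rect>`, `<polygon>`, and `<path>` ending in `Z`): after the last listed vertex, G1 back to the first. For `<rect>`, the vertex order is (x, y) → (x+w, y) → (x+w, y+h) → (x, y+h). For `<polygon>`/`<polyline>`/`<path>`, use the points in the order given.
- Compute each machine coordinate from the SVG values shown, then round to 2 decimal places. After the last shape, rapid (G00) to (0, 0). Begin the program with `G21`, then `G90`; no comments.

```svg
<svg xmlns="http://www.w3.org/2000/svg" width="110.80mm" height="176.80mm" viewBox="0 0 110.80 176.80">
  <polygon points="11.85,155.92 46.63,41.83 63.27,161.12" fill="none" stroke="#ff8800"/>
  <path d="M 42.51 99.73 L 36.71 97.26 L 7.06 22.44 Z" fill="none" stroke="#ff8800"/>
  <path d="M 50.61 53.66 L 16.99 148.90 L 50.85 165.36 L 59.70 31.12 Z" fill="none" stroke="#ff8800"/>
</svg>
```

Since the viewBox matches the mm dimensions, user units are millimetres directly. The only transform is the Y-flip y_m = 176.80 − y_svg.

Shape 1 is a closed polygon drawn with `<polygon>`. Its stroke #ff8800 means score at S584, F1897. After flipping Y the toolpath is (11.85,20.88) → (46.63,134.97) → (63.27,15.68) → (11.85,20.88), returning to the start.

Shape 2 is a closed polygon drawn with `<path>`. Its stroke #ff8800 means score at S584, F1897. After flipping Y the toolpath is (42.51,77.07) → (36.71,79.54) → (7.06,154.36) → (42.51,77.07), returning to the start.

Shape 3 is a closed polygon drawn with `<path>`. Its stroke #ff8800 means score at S584, F1897. After flipping Y the toolpath is (50.61,123.14) → (16.99,27.90) → (50.85,11.44) → (59.70,145.68) → (50.61,123.14), returning to the start.

G21
G90
G00 X11.85 Y20.88
M3 S584
G1 X46.63 Y134.97 F1897
G1 X63.27 Y15.68
G1 X11.85 Y20.88
M5
G00 X42.51 Y77.07
M3 S584
G1 X36.71 Y79.54 F1897
G1 X7.06 Y154.36
G1 X42.51 Y77.07
M5
G00 X50.61 Y123.14
M3 S584
G1 X16.99 Y27.90 F1897
G1 X50.85 Y11.44
G1 X59.70 Y145.68
G1 X50.61 Y123.14
M5
G00 X0.00 Y0.00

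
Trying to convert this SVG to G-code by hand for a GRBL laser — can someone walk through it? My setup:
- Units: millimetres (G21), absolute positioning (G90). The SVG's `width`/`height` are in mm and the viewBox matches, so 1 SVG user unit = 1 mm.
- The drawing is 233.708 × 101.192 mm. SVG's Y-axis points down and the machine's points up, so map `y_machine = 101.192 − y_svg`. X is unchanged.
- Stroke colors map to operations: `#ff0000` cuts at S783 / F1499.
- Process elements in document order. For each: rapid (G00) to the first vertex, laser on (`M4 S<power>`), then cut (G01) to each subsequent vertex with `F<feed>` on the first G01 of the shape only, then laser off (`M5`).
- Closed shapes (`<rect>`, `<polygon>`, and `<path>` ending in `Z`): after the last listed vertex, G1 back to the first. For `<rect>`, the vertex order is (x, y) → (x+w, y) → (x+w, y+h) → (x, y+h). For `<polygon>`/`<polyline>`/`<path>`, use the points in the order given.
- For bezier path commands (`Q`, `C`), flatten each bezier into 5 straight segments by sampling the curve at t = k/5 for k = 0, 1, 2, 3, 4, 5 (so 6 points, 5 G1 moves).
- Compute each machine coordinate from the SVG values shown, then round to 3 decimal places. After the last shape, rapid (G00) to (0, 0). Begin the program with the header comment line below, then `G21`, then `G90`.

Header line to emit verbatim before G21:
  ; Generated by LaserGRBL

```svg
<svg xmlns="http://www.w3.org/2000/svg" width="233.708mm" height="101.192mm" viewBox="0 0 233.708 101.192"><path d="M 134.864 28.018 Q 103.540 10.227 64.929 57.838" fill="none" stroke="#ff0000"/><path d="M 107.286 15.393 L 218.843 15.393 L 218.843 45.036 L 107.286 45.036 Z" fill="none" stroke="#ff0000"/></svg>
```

; Generated by LaserGRBL
G21
G90
G00 X134.864 Y73.174
M4 S783
G01 X122.043 Y77.674 F1499
G01 X108.639 Y76.942
G01 X94.652 Y70.978
G01 X80.082 Y59.782
G01 X64.929 Y43.354
M5
G00 X107.286 Y85.799
M4 S783
G01 X218.843 Y85.799 F1499
G01 X218.843 Y56.156
G01 X107.286 Y56.156
G01 X107.286 Y85.799
M5
G00 X0.000 Y0.000

1 u = 1 mm; y_m = 101.192 − y.

[1] `<path>` quadratic bezier, #ff0000→cut S783 F1499: (134.864,73.174) → (122.043,77.674) → (108.639,76.942) → (94.652,70.978) → (80.082,59.782) → (64.929,43.354)

[2] `<path>` rectangle, #ff0000→cut S783 F1499: (107.286,85.799) → (218.843,85.799) → (218.843,56.156) → (107.286,56.156) → (107.286,85.799) (closed)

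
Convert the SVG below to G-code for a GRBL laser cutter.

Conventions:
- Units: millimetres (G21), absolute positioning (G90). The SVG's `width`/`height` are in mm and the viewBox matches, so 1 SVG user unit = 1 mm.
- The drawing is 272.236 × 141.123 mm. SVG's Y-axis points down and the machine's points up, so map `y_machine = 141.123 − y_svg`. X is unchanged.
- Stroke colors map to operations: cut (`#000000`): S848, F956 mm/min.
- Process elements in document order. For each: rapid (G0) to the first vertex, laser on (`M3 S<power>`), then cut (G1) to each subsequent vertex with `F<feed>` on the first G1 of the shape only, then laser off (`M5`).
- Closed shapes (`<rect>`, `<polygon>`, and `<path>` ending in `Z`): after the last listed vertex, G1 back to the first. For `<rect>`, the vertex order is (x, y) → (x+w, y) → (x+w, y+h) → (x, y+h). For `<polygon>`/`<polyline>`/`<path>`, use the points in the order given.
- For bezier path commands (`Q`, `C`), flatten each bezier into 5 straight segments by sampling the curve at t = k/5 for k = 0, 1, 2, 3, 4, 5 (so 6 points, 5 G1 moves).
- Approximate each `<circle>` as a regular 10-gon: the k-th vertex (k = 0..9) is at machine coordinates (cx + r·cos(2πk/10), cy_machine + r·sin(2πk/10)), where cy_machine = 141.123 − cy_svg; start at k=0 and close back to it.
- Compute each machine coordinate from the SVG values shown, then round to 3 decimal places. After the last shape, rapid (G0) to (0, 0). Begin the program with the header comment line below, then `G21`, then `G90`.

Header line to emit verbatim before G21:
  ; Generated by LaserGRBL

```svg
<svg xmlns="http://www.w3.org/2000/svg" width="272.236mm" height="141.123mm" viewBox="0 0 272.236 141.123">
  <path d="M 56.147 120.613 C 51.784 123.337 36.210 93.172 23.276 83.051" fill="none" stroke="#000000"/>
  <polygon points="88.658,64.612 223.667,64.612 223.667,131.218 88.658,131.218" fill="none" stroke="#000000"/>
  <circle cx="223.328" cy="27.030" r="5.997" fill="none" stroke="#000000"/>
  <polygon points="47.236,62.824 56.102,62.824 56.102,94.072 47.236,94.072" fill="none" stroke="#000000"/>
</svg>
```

; Generated by LaserGRBL
G21
G90
G0 X56.147 Y20.510
M3 S848
G1 X52.295 Y22.399 F956
G1 X46.417 Y29.640
G1 X39.178 Y39.693
G1 X31.242 Y50.018
G1 X23.276 Y58.072
M5
G0 X88.658 Y76.511
M3 S848
G1 X223.667 Y76.511 F956
G1 X223.667 Y9.905
G1 X88.658 Y9.905
G1 X88.658 Y76.511
M5
G0 X229.325 Y114.093
M3 S848
G1 X228.180 Y117.618 F956
G1 X225.181 Y119.796
G1 X221.475 Y119.796
G1 X218.476 Y117.618
G1 X217.331 Y114.093
G1 X218.476 Y110.568
G1 X221.475 Y108.390
G1 X225.181 Y108.390
G1 X228.180 Y110.568
G1 X229.325 Y114.093
M5
G0 X47.236 Y78.299
M3 S848
G1 X56.102 Y78.299 F956
G1 X56.102 Y47.051
G1 X47.236 Y47.051
G1 X47.236 Y78.299
M5
G0 X0.000 Y0.000

viewBox `0 0 272.236 141.123` with mm width/height → 1 unit = 1 mm. Flip: y_m = 141.123 − y_svg.

**Shape 1** — `<path>` cubic bezier, stroke `#000000` → cut (S848, F956). Control points (SVG): P0=(56.147,120.613), P1=(51.784,123.337), P2=(36.210,93.172), P3=(23.276,83.051); sampled at t=k/5. Machine vertices: (56.147,20.510) → (52.295,22.399) → (46.417,29.640) → (39.178,39.693) → (31.242,50.018) → (23.276,58.072). Open path.

**Shape 2** — `<polygon>` rectangle, stroke `#000000` → cut (S848, F956). Machine vertices: (88.658,76.511) → (223.667,76.511) → (223.667,9.905) → (88.658,9.905) → (88.658,76.511). Closed: final G1 returns to the first vertex.

**Shape 3** — `<circle>` circle, stroke `#000000` → cut (S848, F956). Machine vertices: (229.325,114.093) → (228.180,117.618) → (225.181,119.796) → (221.475,119.796) → (218.476,117.618) → (217.331,114.093) → (218.476,110.568) → (221.475,108.390) → (225.181,108.390) → (228.180,110.568) → (229.325,114.093). Closed: final G1 returns to the first vertex.

**Shape 4** — `<polygon>` rectangle, stroke `#000000` → cut (S848, F956). Machine vertices: (47.236,78.299) → (56.102,78.299) → (56.102,47.051) → (47.236,47.051) → (47.236,78.299). Closed: final G1 returns to the first vertex.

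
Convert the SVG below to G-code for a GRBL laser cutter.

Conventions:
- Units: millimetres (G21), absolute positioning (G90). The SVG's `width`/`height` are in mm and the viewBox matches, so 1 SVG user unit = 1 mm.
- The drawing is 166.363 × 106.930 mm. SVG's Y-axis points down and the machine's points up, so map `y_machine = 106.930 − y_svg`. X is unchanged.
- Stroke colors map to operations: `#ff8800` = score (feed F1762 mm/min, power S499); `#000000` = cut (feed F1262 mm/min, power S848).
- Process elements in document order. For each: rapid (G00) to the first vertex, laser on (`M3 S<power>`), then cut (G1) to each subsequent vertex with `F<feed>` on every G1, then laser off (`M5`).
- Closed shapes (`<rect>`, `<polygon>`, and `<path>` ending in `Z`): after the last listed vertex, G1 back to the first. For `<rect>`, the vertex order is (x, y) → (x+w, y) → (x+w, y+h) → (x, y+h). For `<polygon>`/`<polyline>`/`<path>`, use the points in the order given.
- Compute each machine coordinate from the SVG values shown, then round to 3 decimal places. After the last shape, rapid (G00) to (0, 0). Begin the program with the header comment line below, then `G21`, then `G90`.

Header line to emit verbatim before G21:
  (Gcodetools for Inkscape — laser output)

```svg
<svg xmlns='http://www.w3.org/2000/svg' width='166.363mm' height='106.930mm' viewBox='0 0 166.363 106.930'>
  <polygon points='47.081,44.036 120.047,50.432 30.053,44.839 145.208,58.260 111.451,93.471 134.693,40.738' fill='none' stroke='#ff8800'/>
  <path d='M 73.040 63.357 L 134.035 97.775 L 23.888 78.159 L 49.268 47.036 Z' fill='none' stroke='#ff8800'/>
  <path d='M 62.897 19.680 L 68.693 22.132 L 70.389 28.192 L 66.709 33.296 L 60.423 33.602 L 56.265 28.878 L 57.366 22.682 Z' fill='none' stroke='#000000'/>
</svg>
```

1 u = 1 mm; y_m = 106.930 − y.

[1] `<polygon>` closed polygon, #ff8800→score S499 F1762: (47.081,62.894) → (120.047,56.498) → (30.053,62.091) → (145.208,48.670) → (111.451,13.459) → (134.693,66.192) → (47.081,62.894) (closed)

[2] `<path>` closed polygon, #ff8800→score S499 F1762: (73.040,43.573) → (134.035,9.155) → (23.888,28.771) → (49.268,59.894) → (73.040,43.573) (closed)

[3] `<path>` regular polygon, #000000→cut S848 F1262: (62.897,87.250) → (68.693,84.798) → (70.389,78.738) → (66.709,73.634) → (60.423,73.328) → (56.265,78.052) → (57.366,84.248) → (62.897,87.250) (closed)

(Gcodetools for Inkscape — laser output)
G21
G90
G00 X47.081 Y62.894
M3 S499
G1 X120.047 Y56.498 F1762
G1 X30.053 Y62.091 F1762
G1 X145.208 Y48.670 F1762
G1 X111.451 Y13.459 F1762
G1 X134.693 Y66.192 F1762
G1 X47.081 Y62.894 F1762
M5
G00 X73.040 Y43.573
M3 S499
G1 X134.035 Y9.155 F1762
G1 X23.888 Y28.771 F1762
G1 X49.268 Y59.894 F1762
G1 X73.040 Y43.573 F1762
M5
G00 X62.897 Y87.250
M3 S848
G1 X68.693 Y84.798 F1262
G1 X70.389 Y78.738 F1262
G1 X66.709 Y73.634 F1262
G1 X60.423 Y73.328 F1262
G1 X56.265 Y78.052 F1262
G1 X57.366 Y84.248 F1262
G1 X62.897 Y87.250 F1262
M5
G00 X0.000 Y0.000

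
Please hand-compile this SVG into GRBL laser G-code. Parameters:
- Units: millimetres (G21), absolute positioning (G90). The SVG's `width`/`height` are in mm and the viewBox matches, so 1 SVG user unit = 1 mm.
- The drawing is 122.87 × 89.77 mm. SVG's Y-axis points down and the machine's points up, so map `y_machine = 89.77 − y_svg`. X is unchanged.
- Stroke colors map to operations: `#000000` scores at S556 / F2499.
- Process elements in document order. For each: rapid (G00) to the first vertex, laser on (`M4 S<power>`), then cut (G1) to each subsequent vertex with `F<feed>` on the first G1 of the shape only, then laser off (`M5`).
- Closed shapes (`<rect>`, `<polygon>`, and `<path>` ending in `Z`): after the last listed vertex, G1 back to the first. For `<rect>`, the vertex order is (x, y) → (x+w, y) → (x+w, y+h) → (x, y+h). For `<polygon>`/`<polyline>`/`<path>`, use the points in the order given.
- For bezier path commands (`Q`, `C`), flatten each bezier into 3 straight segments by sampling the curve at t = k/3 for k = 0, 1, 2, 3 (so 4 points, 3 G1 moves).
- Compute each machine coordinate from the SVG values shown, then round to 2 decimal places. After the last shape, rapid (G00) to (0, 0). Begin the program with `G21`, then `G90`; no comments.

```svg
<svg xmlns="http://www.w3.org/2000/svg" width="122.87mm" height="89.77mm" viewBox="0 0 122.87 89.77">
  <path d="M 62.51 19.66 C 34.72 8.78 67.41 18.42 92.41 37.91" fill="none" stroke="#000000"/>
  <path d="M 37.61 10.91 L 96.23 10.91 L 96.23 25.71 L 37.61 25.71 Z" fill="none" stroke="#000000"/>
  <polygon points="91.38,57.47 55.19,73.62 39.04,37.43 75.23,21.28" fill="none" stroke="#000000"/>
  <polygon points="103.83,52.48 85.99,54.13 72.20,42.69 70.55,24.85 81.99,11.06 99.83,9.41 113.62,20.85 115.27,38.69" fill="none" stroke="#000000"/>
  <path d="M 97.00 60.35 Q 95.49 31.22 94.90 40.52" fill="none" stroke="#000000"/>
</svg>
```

G21
G90
G00 X62.51 Y70.11
M4 S556
G1 X52.36 Y74.55 F2499
G1 X67.37 Y67.67
G1 X92.41 Y51.86
M5
G00 X37.61 Y78.86
M4 S556
G1 X96.23 Y78.86 F2499
G1 X96.23 Y64.06
G1 X37.61 Y64.06
G1 X37.61 Y78.86
M5
G00 X91.38 Y32.30
M4 S556
G1 X55.19 Y16.15 F2499
G1 X39.04 Y52.34
G1 X75.23 Y68.49
G1 X91.38 Y32.30
M5
G00 X103.83 Y37.29
M4 S556
G1 X85.99 Y35.64 F2499
G1 X72.20 Y47.08
G1 X70.55 Y64.92
G1 X81.99 Y78.71
G1 X99.83 Y80.36
G1 X113.62 Y68.92
G1 X115.27 Y51.08
G1 X103.83 Y37.29
M5
G00 X97.00 Y29.42
M4 S556
G1 X96.10 Y44.57 F2499
G1 X95.40 Y51.18
G1 X94.90 Y49.25
M5
G00 X0.00 Y0.00

1 u = 1 mm; y_m = 89.77 − y.

[1] `<path>` cubic bezier, #000000→score S556 F2499: (62.51,70.11) → (52.36,74.55) → (67.37,67.67) → (92.41,51.86)

[2] `<path>` rectangle, #000000→score S556 F2499: (37.61,78.86) → (96.23,78.86) → (96.23,64.06) → (37.61,64.06) → (37.61,78.86) (closed)

[3] `<polygon>` regular polygon, #000000→score S556 F2499: (91.38,32.30) → (55.19,16.15) → (39.04,52.34) → (75.23,68.49) → (91.38,32.30) (closed)

[4] `<polygon>` regular polygon, #000000→score S556 F2499: (103.83,37.29) → (85.99,35.64) → (72.20,47.08) → (70.55,64.92) → (81.99,78.71) → (99.83,80.36) → (113.62,68.92) → (115.27,51.08) → (103.83,37.29) (closed)

[5] `<path>` quadratic bezier, #000000→score S556 F2499: (97.00,29.42) → (96.10,44.57) → (95.40,51.18) → (94.90,49.25)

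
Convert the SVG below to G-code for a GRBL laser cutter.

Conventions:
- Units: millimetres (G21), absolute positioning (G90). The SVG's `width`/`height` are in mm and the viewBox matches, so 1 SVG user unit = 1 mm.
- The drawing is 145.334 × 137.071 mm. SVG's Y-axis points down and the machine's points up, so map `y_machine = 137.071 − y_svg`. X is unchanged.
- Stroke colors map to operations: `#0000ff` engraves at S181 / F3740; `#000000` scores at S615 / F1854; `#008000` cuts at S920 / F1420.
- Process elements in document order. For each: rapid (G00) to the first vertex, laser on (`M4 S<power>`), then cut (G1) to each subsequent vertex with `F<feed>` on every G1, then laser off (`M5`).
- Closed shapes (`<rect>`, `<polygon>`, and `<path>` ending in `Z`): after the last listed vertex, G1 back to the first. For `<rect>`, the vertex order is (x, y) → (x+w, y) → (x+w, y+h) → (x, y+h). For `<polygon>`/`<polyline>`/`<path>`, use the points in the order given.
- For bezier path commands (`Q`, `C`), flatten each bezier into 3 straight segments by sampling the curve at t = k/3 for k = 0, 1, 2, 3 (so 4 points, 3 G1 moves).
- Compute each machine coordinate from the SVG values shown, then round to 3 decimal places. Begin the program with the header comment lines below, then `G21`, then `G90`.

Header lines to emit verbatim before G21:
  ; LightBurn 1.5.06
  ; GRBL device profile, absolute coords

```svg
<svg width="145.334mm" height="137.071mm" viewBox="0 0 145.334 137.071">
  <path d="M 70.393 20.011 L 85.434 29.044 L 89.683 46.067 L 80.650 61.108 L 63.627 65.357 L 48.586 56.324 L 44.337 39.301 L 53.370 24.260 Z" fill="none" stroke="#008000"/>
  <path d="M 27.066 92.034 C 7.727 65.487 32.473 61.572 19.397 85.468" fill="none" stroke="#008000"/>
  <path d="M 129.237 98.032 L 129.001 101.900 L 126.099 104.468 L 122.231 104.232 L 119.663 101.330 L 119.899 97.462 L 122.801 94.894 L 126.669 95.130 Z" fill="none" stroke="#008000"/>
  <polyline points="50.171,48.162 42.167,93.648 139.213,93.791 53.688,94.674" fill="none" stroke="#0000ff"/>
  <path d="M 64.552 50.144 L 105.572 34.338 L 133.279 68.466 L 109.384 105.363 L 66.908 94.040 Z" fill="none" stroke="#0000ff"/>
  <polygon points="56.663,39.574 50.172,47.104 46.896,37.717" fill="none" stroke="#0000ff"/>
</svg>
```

viewBox `0 0 145.334 137.071` with mm width/height → 1 unit = 1 mm. Flip: y_m = 137.071 − y_svg.

**Shape 1** — `<path>` regular polygon, stroke `#008000` → cut (S920, F1420). Machine vertices: (70.393,117.060) → (85.434,108.027) → (89.683,91.004) → (80.650,75.963) → (63.627,71.714) → (48.586,80.747) → (44.337,97.770) → (53.370,112.811) → (70.393,117.060). Closed: final G1 returns to the first vertex.

**Shape 2** — `<path>` cubic bezier, stroke `#008000` → cut (S920, F1420). Control points (SVG): P0=(27.066,92.034), P1=(7.727,65.487), P2=(32.473,61.572), P3=(19.397,85.468); sampled at t=k/3. Machine vertices: (27.066,45.037) → (19.388,63.848) → (22.899,66.420) → (19.397,51.603). Open path.

**Shape 3** — `<path>` regular polygon, stroke `#008000` → cut (S920, F1420). Machine vertices: (129.237,39.039) → (129.001,35.171) → (126.099,32.603) → (122.231,32.839) → (119.663,35.741) → (119.899,39.609) → (122.801,42.177) → (126.669,41.941) → (129.237,39.039). Closed: final G1 returns to the first vertex.

**Shape 4** — `<polyline>` open polyline, stroke `#0000ff` → engrave (S181, F3740). Machine vertices: (50.171,88.909) → (42.167,43.423) → (139.213,43.280) → (53.688,42.397). Open path.

**Shape 5** — `<path>` regular polygon, stroke `#0000ff` → engrave (S181, F3740). Machine vertices: (64.552,86.927) → (105.572,102.733) → (133.279,68.605) → (109.384,31.708) → (66.908,43.031) → (64.552,86.927). Closed: final G1 returns to the first vertex.

**Shape 6** — `<polygon>` regular polygon, stroke `#0000ff` → engrave (S181, F3740). Machine vertices: (56.663,97.497) → (50.172,89.967) → (46.896,99.354) → (56.663,97.497). Closed: final G1 returns to the first vertex.

; LightBurn 1.5.06
; GRBL device profile, absolute coords
G21
G90
G00 X70.393 Y117.060
M4 S920
G1 X85.434 Y108.027 F1420
G1 X89.683 Y91.004 F1420
G1 X80.650 Y75.963 F1420
G1 X63.627 Y71.714 F1420
G1 X48.586 Y80.747 F1420
G1 X44.337 Y97.770 F1420
G1 X53.370 Y112.811 F1420
G1 X70.393 Y117.060 F1420
M5
G00 X27.066 Y45.037
M4 S920
G1 X19.388 Y63.848 F1420
G1 X22.899 Y66.420 F1420
G1 X19.397 Y51.603 F1420
M5
G00 X129.237 Y39.039
M4 S920
G1 X129.001 Y35.171 F1420
G1 X126.099 Y32.603 F1420
G1 X122.231 Y32.839 F1420
G1 X119.663 Y35.741 F1420
G1 X119.899 Y39.609 F1420
G1 X122.801 Y42.177 F1420
G1 X126.669 Y41.941 F1420
G1 X129.237 Y39.039 F1420
M5
G00 X50.171 Y88.909
M4 S181
G1 X42.167 Y43.423 F3740
G1 X139.213 Y43.280 F3740
G1 X53.688 Y42.397 F3740
M5
G00 X64.552 Y86.927
M4 S181
G1 X105.572 Y102.733 F3740
G1 X133.279 Y68.605 F3740
G1 X109.384 Y31.708 F3740
G1 X66.908 Y43.031 F3740
G1 X64.552 Y86.927 F3740
M5
G00 X56.663 Y97.497
M4 S181
G1 X50.172 Y89.967 F3740
G1 X46.896 Y99.354 F3740
G1 X56.663 Y97.497 F3740
M5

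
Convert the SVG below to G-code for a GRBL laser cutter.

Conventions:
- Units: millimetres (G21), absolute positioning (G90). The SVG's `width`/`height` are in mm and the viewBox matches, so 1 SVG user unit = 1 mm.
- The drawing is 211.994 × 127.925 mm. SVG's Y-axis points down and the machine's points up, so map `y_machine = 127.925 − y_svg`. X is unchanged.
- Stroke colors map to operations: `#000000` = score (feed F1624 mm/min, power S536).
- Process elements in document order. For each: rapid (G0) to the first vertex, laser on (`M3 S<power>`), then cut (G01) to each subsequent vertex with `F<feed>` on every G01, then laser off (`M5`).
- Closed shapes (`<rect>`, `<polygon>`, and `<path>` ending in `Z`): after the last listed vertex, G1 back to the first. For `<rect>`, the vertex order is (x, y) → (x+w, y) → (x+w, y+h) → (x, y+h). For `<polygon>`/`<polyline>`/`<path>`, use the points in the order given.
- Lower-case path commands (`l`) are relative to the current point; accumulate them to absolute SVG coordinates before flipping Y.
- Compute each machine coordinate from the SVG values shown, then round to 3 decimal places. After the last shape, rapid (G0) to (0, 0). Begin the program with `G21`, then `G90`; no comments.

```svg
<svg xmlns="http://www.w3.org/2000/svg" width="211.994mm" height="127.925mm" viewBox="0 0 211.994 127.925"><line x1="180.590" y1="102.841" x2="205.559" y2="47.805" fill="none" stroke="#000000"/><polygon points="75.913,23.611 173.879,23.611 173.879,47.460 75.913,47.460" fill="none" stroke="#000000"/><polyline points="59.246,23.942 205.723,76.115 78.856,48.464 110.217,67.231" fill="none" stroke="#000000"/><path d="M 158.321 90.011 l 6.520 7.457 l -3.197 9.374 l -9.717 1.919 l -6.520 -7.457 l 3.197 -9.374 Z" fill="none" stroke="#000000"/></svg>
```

1 u = 1 mm; y_m = 127.925 − y.

[1] `<line>` line segment, #000000→score S536 F1624: (180.590,25.084) → (205.559,80.120)

[2] `<polygon>` rectangle, #000000→score S536 F1624: (75.913,104.314) → (173.879,104.314) → (173.879,80.465) → (75.913,80.465) → (75.913,104.314) (closed)

[3] `<polyline>` open polyline, #000000→score S536 F1624: (59.246,103.983) → (205.723,51.810) → (78.856,79.461) → (110.217,60.694)

[4] `<path>` regular polygon, #000000→score S536 F1624: (158.321,37.914) → (164.841,30.457) → (161.644,21.083) → (151.927,19.164) → (145.407,26.621) → (148.604,35.995) → (158.321,37.914) (closed)

G21
G90
G0 X180.590 Y25.084
M3 S536
G01 X205.559 Y80.120 F1624
M5
G0 X75.913 Y104.314
M3 S536
G01 X173.879 Y104.314 F1624
G01 X173.879 Y80.465 F1624
G01 X75.913 Y80.465 F1624
G01 X75.913 Y104.314 F1624
M5
G0 X59.246 Y103.983
M3 S536
G01 X205.723 Y51.810 F1624
G01 X78.856 Y79.461 F1624
G01 X110.217 Y60.694 F1624
M5
G0 X158.321 Y37.914
M3 S536
G01 X164.841 Y30.457 F1624
G01 X161.644 Y21.083 F1624
G01 X151.927 Y19.164 F1624
G01 X145.407 Y26.621 F1624
G01 X148.604 Y35.995 F1624
G01 X158.321 Y37.914 F1624
M5
G0 X0.000 Y0.000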